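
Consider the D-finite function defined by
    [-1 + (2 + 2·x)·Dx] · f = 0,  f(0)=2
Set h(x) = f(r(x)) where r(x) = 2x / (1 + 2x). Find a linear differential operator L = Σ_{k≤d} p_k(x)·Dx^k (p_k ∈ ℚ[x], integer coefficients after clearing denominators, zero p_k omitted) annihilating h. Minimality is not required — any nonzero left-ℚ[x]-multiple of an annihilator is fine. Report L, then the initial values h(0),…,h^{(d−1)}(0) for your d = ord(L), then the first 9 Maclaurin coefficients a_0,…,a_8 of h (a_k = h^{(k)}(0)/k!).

f: a_k = 2, 1, -1/4, 1/8, -5/64, 7/128, -21/512, 33/1024, -429/16384, …
L₀ from L_f via x↦r, Dx↦r'^{-1}Dx.
L = -1 + (1 + 6·x + 8·x^2)·Dx  (order 1).
h: a_k = 2, 2, -5, 13, -141/4, 399/4, -2353/8, 7205/8, -182461/64, …
ICs: h(0) = 2.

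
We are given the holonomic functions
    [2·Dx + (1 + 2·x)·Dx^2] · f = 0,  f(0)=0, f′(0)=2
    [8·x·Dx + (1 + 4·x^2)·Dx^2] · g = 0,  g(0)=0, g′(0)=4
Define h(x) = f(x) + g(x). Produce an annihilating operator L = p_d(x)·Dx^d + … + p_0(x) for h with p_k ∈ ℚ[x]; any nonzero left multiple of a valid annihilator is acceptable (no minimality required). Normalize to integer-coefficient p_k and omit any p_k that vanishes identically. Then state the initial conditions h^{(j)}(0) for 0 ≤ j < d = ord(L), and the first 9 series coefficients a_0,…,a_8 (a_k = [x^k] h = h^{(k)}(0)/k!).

f: a_k = 0, 2, -2, 8/3, -4, 32/5, -32/3, 128/7, -32, …
g: a_k = 0, 4, 0, -16/3, 0, 64/5, 0, -256/7, 0, …
L₀ := lclm(L_f,L_g); ord L₀ ≤ 2+2.
L = (-8 - 48·x + 96·x^2 + 64·x^3)·Dx + (-8 - 16·x + 192·x^3 + 128·x^4)·Dx^2 + (-1 + 2·x + 8·x^2 + 16·x^3 + 48·x^4 + 32·x^5)·Dx^3  (order 3).
h: a_k = 0, 6, -2, -8/3, -4, 96/5, -32/3, -128/7, -32, …
ICs: h(0) = 0, h′(0) = 6, h′′(0) = -4.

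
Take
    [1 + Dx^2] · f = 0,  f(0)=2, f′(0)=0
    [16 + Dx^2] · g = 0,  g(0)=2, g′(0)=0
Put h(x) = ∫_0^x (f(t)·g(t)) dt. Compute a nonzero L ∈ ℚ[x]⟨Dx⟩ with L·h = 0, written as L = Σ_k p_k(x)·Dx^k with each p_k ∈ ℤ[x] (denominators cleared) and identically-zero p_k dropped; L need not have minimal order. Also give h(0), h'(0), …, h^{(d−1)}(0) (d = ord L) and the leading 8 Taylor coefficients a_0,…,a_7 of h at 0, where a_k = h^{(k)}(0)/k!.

L = 225·Dx + 34·Dx^3 + Dx^5  (order 5).
h: a_k = 0, 4, 0, -34/3, 0, 353/30, 0, -8177/1260, …
ICs: h(0) = 0, h′(0) = 4, h′′(0) = 0, h′′′(0) = -68, h′′′′(0) = 0.

f: a_k = 2, 0, -1, 0, 1/12, 0, -1/360, 0, …
g: a_k = 2, 0, -16, 0, 64/3, 0, -512/45, 0, …
f·g: L₀ = L_f ⊗_s L_g, ord ≤ 2·2.
Integrate: L := L₀·Dx.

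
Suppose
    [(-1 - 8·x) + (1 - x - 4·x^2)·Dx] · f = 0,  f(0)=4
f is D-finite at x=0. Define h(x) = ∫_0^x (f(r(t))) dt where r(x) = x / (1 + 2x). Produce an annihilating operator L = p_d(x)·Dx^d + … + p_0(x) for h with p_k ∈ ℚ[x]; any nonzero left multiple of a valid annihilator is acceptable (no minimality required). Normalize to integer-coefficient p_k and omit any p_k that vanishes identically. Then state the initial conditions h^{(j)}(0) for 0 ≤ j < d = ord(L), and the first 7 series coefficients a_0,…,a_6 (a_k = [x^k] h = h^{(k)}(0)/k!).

f: a_k = 4, 4, 20, 36, 116, 260, 724, …
Change of var in L_f (x↦r) gives L₀.
Integrate: L := L₀·Dx.
L = (1 + 10·x)·Dx + (-1 - 5·x - 4·x^2 + 4·x^3)·Dx^2  (order 2).
h: a_k = 0, 4, 2, 4, -7, 108/5, -190/3, …
ICs: h(0) = 0, h′(0) = 4.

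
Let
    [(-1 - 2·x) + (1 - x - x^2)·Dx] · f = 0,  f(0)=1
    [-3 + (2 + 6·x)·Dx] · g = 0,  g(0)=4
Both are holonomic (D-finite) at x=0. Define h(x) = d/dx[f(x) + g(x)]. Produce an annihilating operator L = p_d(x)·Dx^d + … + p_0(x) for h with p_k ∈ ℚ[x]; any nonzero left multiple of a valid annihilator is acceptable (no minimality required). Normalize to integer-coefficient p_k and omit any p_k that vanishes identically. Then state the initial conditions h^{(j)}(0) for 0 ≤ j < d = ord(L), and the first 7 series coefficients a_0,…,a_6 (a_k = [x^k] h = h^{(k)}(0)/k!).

f: a_k = 1, 1, 2, 3, 5, 8, 13, …
g: a_k = 4, 6, -9/2, 27/4, -405/32, 1701/64, -15309/256, …
Weyl lclm of L_f,L_g ⇒ L₀ (ord ≤ 2).
Differentiate: ansatz ord ≤ ord L₀ ⇒ L.
L = (-216 - 666·x - 972·x^2 - 468·x^3 - 270·x^4) + (-45 - 624·x - 2079·x^2 - 2688·x^3 - 1737·x^4 - 810·x^5)·Dx + (22 + 122·x + 146·x^2 - 162·x^3 - 426·x^4 - 474·x^5 - 180·x^6)·Dx^2  (order 2).
h: a_k = 7, -5, 117/4, -245/8, 11065/64, -35943/128, 580461/512, …
ICs: h(0) = 7, h′(0) = -5.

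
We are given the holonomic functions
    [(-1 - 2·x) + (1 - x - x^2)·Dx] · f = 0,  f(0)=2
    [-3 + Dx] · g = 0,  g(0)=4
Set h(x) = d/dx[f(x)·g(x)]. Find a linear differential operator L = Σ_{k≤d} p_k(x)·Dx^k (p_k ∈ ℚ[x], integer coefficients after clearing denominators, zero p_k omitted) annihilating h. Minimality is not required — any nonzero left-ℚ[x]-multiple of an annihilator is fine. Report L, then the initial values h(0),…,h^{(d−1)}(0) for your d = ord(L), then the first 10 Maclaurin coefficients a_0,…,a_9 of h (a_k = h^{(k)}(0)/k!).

f: a_k = 2, 2, 4, 6, 10, 16, 26, 42, 68, 110, …
g: a_k = 4, 12, 18, 18, 27/2, 81/10, 81/20, 243/140, 729/1120, 243/1120, …
Product ⇒ symmetric product L₀, ord ≤ 1.
Differentiate: ansatz ord ≤ ord L₀ ⇒ L.
L = (19 - 6·x - 21·x^2 + 6·x^3 + 9·x^4) + (-4 + 5·x + 6·x^2 - 4·x^3 - 3·x^4)·Dx  (order 1).
h: a_k = 32, 152, 432, 988, 2036, 19869/5, 37554/5, 972481/70, 3540573/140, 25461419/560, …
ICs: h(0) = 32.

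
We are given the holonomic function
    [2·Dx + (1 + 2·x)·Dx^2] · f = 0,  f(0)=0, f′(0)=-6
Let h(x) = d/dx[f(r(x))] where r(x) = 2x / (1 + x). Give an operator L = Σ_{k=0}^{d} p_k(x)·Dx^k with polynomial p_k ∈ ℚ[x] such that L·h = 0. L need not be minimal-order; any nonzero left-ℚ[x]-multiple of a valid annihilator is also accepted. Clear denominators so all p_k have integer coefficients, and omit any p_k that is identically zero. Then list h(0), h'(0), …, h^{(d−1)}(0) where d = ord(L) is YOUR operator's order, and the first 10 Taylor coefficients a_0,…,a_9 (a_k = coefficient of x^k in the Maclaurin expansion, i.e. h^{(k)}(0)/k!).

L = (6 + 10·x) + (1 + 6·x + 5·x^2)·Dx  (order 1).
h: a_k = -12, 72, -372, 1872, -9372, 46872, -234372, 1171872, -5859372, 29296872, …
ICs: h(0) = -12.

f: a_k = 0, -6, 6, -8, 12, -96/5, 32, -384/7, 96, -512/3, …
h₀=f(r): pull back L_f along r ⇒ L₀.
Derive L from L₀ (diff closure).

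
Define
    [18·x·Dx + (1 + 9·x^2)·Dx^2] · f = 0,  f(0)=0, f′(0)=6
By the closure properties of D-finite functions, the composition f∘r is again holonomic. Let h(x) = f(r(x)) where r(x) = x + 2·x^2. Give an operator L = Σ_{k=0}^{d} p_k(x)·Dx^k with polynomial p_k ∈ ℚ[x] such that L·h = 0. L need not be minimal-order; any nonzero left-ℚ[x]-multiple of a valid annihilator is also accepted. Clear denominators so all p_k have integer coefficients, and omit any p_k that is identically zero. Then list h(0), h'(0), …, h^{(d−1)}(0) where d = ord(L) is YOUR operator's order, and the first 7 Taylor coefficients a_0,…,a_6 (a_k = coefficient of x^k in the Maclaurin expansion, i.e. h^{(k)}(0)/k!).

f: a_k = 0, 6, 0, -18, 0, 486/5, 0, …
Change of var in L_f (x↦r) gives L₀.
L = (-4 + 18·x + 144·x^2 + 432·x^3 + 432·x^4)·Dx + (1 + 4·x + 9·x^2 + 72·x^3 + 180·x^4 + 144·x^5)·Dx^2  (order 2).
h: a_k = 0, 6, 12, -18, -108, -594/5, 828, …
ICs: h(0) = 0, h′(0) = 6.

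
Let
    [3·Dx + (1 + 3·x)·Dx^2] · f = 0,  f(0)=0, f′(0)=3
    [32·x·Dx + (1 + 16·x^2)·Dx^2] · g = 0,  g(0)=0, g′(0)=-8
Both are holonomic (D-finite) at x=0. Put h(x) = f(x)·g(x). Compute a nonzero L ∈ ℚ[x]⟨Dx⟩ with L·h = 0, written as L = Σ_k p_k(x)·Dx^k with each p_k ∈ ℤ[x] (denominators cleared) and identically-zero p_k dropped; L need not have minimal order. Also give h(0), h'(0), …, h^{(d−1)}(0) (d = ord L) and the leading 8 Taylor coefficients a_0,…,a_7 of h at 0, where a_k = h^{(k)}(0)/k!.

f: a_k = 0, 3, -9/2, 9, -81/4, 243/5, -243/2, 2187/7, …
g: a_k = 0, -8, 0, 128/3, 0, -2048/5, 0, 32768/7, …
Product ⇒ symmetric product L₀, ord ≤ 4.
L = (15744 + 89280·x + 811008·x^2 + 5299200·x^3 + 13271040·x^4 + 17252352·x^5 + 21233664·x^7)·Dx + (4258 + 91200·x + 775488·x^2 + 4635648·x^3 + 18247680·x^4 + 41140224·x^5 + 46448640·x^6 + 21233664·x^7 + 74317824·x^8)·Dx^2 + (492 + 12548·x + 131328·x^2 + 747968·x^3 + 3219456·x^4 + 10146816·x^5 + 21233664·x^6 + 24920064·x^7 + 21233664·x^8 + 42467328·x^9)·Dx^3 + (73 + 822·x + 6161·x^2 + 34944·x^3 + 151168·x^4 + 500736·x^5 + 1322496·x^6 + 2654208·x^7 + 3244032·x^8 + 3538944·x^9 + 5308416·x^10)·Dx^4  (order 4).
h: a_k = 0, 0, -24, 36, 56, -30, -6168/5, 9756/5, …
ICs: h(0) = 0, h′(0) = 0, h′′(0) = -48, h′′′(0) = 216.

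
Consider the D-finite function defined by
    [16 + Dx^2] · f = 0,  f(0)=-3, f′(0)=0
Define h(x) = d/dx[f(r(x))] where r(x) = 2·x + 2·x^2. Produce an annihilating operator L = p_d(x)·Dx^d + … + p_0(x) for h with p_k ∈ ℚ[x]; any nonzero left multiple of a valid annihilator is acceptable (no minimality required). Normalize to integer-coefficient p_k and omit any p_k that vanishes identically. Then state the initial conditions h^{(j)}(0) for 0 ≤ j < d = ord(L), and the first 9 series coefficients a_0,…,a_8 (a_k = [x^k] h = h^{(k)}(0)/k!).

L = (76 + 512·x + 1536·x^2 + 2048·x^3 + 1024·x^4) + (-6 - 12·x)·Dx + (1 + 4·x + 4·x^2)·Dx^2  (order 2).
h: a_k = 0, 192, 576, -1664, -10240, -59392/5, 157696/5, 12283904/105, 3735552/35, …
ICs: h(0) = 0, h′(0) = 192.

f: a_k = -3, 0, 24, 0, -32, 0, 256/15, 0, -512/105, …
Substitute x→r, Dx→(1/r')Dx; clear ⇒ L₀.
Differentiate: ansatz ord ≤ ord L₀ ⇒ L.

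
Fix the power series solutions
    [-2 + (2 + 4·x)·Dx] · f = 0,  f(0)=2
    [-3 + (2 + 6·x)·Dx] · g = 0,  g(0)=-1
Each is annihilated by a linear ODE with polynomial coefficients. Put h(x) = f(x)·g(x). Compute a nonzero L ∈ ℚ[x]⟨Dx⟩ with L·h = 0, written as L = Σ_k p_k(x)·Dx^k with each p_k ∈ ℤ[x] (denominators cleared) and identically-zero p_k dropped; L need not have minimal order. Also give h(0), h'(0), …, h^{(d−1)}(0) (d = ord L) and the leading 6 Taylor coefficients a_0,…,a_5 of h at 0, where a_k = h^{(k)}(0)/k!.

f: a_k = 2, 2, -1, 1, -5/4, 7/4, …
g: a_k = -1, -3/2, 9/8, -27/16, 405/128, -1701/256, …
Product ⇒ symmetric product L₀, ord ≤ 1.
L = (-5 - 12·x) + (2 + 10·x + 12·x^2)·Dx  (order 1).
h: a_k = -2, -5, 1/4, -5/8, 101/64, -515/128, …
ICs: h(0) = -2.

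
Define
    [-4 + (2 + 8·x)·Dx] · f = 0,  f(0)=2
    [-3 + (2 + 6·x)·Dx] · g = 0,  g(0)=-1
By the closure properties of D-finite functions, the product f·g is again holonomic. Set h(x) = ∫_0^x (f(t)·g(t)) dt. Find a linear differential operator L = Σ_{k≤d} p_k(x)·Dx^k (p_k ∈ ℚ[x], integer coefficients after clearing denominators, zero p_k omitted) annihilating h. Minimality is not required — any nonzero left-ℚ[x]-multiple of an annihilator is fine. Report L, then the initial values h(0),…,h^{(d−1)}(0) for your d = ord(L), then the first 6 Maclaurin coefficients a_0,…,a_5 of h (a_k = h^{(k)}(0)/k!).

f: a_k = 2, 4, -4, 8, -20, 56, …
g: a_k = -1, -3/2, 9/8, -27/16, 405/128, -1701/256, …
h₀=f·g: eliminate ⇒ L₀, order ≤ 1·1.
∫: right-multiply L₀ by Dx.
L = (-7 - 24·x)·Dx + (2 + 14·x + 24·x^2)·Dx^2  (order 2).
h: a_k = 0, -2, -7/2, 1/12, -7/32, 197/320, …
ICs: h(0) = 0, h′(0) = -2.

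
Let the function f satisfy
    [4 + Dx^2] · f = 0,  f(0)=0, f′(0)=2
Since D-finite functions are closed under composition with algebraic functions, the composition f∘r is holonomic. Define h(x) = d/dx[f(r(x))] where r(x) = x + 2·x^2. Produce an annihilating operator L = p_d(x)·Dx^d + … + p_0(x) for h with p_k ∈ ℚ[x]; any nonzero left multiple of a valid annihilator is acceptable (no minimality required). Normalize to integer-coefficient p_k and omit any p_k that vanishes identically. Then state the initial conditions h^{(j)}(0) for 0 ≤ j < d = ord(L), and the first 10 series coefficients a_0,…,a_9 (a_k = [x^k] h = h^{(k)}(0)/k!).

L = (52 + 64·x + 384·x^2 + 1024·x^3 + 1024·x^4) + (-12 - 48·x)·Dx + (1 + 8·x + 16·x^2)·Dx^2  (order 2).
h: a_k = 2, 8, -4, -32, -236/3, -48, 3352/45, 7552/45, 54436/315, 304/21, …
ICs: h(0) = 2, h′(0) = 8.

f: a_k = 0, 2, 0, -4/3, 0, 4/15, 0, -8/315, 0, 4/2835, …
Substitute x→r, Dx→(1/r')Dx; clear ⇒ L₀.
h=h₀': d/dx-closure on L₀ ⇒ L.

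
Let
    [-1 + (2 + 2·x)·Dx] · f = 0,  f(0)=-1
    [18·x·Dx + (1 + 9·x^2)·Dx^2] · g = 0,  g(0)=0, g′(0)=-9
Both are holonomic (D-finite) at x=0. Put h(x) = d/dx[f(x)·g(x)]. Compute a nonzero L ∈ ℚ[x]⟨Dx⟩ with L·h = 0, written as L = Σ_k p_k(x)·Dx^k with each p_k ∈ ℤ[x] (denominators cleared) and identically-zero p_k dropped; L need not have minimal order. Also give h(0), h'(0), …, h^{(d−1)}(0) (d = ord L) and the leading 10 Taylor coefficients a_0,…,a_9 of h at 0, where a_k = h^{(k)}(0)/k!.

f: a_k = -1, -1/2, 1/8, -1/16, 5/128, -7/256, 21/1024, -33/2048, 429/32768, -715/65536, …
g: a_k = 0, -9, 0, 27, 0, -729/5, 0, 6561/7, 0, -6561, …
h₀=f·g: eliminate ⇒ L₀, order ≤ 1·2.
Derive L from L₀ (diff closure).
L = (23 + 120·x - 570·x^2 - 648·x^3 - 81·x^4) + (52 + 220·x - 936·x^2 - 3048·x^3 - 2268·x^4 - 324·x^5)·Dx + (4 - 40·x - 68·x^2 - 432·x^3 - 948·x^4 - 648·x^5 - 108·x^6)·Dx^2  (order 2).
h: a_k = 9, 9, -675/8, -207/4, 95247/128, 274401/640, -34214319/5120, -32981661/8960, 13775430645/229376, 7398682281/229376, …
ICs: h(0) = 9, h′(0) = 9.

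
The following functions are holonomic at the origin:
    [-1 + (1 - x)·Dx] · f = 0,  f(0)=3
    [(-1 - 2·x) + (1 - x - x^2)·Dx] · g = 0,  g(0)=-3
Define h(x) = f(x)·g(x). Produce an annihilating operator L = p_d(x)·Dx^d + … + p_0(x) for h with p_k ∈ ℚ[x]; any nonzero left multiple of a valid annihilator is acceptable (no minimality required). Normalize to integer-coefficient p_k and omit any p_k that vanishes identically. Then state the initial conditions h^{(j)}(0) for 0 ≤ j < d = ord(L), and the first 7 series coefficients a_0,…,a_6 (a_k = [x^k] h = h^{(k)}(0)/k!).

L = (-2 + 3·x^2) + (1 - 2·x + x^3)·Dx  (order 1).
h: a_k = -9, -18, -36, -63, -108, -180, -297, …
ICs: h(0) = -9.

f: a_k = 3, 3, 3, 3, 3, 3, 3, …
g: a_k = -3, -3, -6, -9, -15, -24, -39, …
f·g: L₀ = L_f ⊗_s L_g, ord ≤ 1·1.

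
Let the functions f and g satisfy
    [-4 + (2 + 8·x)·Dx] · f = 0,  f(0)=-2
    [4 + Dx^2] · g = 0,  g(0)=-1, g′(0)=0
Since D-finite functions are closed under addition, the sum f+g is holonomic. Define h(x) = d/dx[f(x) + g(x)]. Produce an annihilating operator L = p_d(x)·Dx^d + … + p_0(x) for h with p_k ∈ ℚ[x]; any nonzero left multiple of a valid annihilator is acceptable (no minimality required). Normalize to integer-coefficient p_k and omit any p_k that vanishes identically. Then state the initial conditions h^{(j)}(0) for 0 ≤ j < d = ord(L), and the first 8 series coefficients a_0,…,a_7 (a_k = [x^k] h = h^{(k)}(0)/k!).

L = (-32 - 16·x - 32·x^2) + (-4 - 24·x - 48·x^2 - 64·x^3)·Dx + (-8 - 4·x - 8·x^2)·Dx^2 + (-1 - 6·x - 12·x^2 - 16·x^3)·Dx^3  (order 3).
h: a_k = -4, 12, -24, 232/3, -280, 15128/15, -3696, 4324304/315, …
ICs: h(0) = -4, h′(0) = 12, h′′(0) = -48.

f: a_k = -2, -4, 4, -8, 20, -56, 168, -528, …
g: a_k = -1, 0, 2, 0, -2/3, 0, 4/45, 0, …
h₀=f+g: left-lcm gives L₀, ord ≤ 3.
h=h₀': d/dx-closure on L₀ ⇒ L.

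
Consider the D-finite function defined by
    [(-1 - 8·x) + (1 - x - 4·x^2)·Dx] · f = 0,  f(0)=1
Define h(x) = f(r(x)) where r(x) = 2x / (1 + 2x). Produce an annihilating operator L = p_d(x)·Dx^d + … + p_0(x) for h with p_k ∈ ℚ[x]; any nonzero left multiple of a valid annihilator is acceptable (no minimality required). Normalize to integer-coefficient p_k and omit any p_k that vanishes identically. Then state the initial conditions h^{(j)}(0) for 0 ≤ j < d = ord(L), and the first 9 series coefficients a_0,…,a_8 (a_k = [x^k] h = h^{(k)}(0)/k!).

f: a_k = 1, 1, 5, 9, 29, 65, 181, 441, 1165, …
Change of var in L_f (x↦r) gives L₀.
L = (2 + 36·x) + (-1 - 4·x + 12·x^2 + 32·x^3)·Dx  (order 1).
h: a_k = 1, 2, 16, 0, 256, -512, 5120, -18432, 118784, …
ICs: h(0) = 1.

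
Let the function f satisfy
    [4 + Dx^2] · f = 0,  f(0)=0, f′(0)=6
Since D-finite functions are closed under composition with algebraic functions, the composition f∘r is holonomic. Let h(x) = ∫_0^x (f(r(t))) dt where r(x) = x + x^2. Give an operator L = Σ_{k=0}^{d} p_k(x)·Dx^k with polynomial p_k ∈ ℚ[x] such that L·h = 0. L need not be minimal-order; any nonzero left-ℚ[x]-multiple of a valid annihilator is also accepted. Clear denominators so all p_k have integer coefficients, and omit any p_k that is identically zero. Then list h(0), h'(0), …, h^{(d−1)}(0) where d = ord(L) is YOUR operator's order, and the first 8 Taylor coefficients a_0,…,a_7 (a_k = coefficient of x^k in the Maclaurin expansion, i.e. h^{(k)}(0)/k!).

L = (4 + 24·x + 48·x^2 + 32·x^3)·Dx - 2·Dx^2 + (1 + 2·x)·Dx^3  (order 3).
h: a_k = 0, 0, 3, 2, -1, -12/5, -28/15, 0, …
ICs: h(0) = 0, h′(0) = 0, h′′(0) = 6.

f: a_k = 0, 6, 0, -4, 0, 4/5, 0, -8/105, …
Substitute x→r, Dx→(1/r')Dx; clear ⇒ L₀.
h=∫h₀ ⇒ L = L₀·Dx.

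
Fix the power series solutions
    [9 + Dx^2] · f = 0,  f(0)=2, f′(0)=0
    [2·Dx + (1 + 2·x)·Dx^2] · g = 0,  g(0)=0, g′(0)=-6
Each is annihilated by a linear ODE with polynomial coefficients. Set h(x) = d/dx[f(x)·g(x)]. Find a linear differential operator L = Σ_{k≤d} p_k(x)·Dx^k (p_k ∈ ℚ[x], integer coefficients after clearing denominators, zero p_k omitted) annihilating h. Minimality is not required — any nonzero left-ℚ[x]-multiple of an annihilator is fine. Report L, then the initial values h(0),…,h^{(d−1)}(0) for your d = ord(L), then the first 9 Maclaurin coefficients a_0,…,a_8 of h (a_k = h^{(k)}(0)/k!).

f: a_k = 2, 0, -9, 0, 27/4, 0, -81/40, 0, 729/2240, …
g: a_k = 0, -6, 6, -8, 12, -96/5, 32, -384/7, 96, …
L₀ := L_f ⊗_s L_g (sym. prod.), ord ≤ 4.
h₀' ⇒ L via d/dx closure of L₀.
L = (-1890 - 5103·x + 24057·x^2 + 163296·x^3 + 344088·x^4 + 314928·x^5 + 104976·x^6) + (-297 + 1998·x + 19440·x^2 + 51840·x^3 + 58320·x^4 + 23328·x^5)·Dx + (-147 + 738·x + 11106·x^2 + 44064·x^3 + 80352·x^4 + 69984·x^5 + 23328·x^6)·Dx^2 + (-33 + 222·x + 2160·x^2 + 5760·x^3 + 6480·x^4 + 2592·x^5)·Dx^3 + (7 + 145·x + 937·x^2 + 2880·x^3 + 4680·x^4 + 3888·x^5 + 1296·x^6)·Dx^4  (order 4).
h: a_k = -12, 24, 114, -120, -69/2, -21, 2973/20, -1086/5, 74649/224, …
ICs: h(0) = -12, h′(0) = 24, h′′(0) = 228, h′′′(0) = -720.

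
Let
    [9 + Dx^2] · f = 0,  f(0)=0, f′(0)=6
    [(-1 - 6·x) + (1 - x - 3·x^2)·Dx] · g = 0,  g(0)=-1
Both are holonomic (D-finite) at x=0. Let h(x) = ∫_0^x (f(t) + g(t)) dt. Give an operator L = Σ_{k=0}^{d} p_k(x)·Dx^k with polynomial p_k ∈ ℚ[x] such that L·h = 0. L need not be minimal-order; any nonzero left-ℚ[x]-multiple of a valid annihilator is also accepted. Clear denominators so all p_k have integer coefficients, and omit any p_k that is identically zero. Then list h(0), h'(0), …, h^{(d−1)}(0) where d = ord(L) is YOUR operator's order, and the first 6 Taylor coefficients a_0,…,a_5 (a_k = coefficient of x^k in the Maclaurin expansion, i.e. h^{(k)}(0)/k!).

L = (-459 - 2916·x - 1539·x^2 - 3888·x^3 - 3645·x^4 - 4374·x^5)·Dx + (153 - 153·x - 378·x^2 + 405·x^3 - 2187·x^5 - 2187·x^6)·Dx^2 + (-51 - 324·x - 171·x^2 - 432·x^3 - 405·x^4 - 486·x^5)·Dx^3 + (17 - 17·x - 42·x^2 + 45·x^3 - 243·x^5 - 243·x^6)·Dx^4  (order 4).
h: a_k = 0, -1, 5/2, -4/3, -4, -19/5, …
ICs: h(0) = 0, h′(0) = -1, h′′(0) = 5, h′′′(0) = -8.

f: a_k = 0, 6, 0, -9, 0, 81/20, …
g: a_k = -1, -1, -4, -7, -19, -40, …
L₀ := lclm(L_f,L_g); ord L₀ ≤ 2+1.
∫: right-multiply L₀ by Dx.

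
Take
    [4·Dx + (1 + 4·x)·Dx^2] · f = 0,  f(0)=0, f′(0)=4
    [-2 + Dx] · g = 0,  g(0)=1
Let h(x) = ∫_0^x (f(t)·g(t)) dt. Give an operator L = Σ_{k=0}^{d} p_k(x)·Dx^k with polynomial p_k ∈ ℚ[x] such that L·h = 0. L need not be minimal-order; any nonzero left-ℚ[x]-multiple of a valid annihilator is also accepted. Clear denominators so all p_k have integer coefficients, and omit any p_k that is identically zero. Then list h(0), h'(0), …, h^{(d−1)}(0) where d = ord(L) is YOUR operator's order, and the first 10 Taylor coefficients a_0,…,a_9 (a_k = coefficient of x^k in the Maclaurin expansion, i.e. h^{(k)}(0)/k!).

f: a_k = 0, 4, -8, 64/3, -64, 1024/5, -2048/3, 16384/7, -8192, 262144/9, …
g: a_k = 1, 2, 2, 4/3, 2/3, 4/15, 4/45, 8/315, 2/315, 4/2835, …
h₀=f·g: eliminate ⇒ L₀, order ≤ 2·1.
∫: right-multiply L₀ by Dx.
L = (-4 + 16·x)·Dx - 16·x·Dx^2 + (1 + 4·x)·Dx^3  (order 3).
h: a_k = 0, 0, 2, 0, 10/3, -32/5, 836/45, -3392/63, 51658/315, -208832/405, …
ICs: h(0) = 0, h′(0) = 0, h′′(0) = 4.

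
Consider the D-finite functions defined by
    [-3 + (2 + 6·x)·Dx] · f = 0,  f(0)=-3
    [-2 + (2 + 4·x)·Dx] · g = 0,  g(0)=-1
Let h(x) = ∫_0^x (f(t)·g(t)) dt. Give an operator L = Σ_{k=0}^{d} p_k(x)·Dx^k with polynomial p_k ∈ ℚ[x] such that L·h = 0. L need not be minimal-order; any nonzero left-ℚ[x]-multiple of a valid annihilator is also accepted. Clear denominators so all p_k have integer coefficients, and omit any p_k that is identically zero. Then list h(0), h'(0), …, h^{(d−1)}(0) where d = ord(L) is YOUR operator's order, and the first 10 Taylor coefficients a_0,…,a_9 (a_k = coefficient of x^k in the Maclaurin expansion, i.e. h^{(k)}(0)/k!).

L = (-5 - 12·x)·Dx + (2 + 10·x + 12·x^2)·Dx^2  (order 2).
h: a_k = 0, 3, 15/4, -1/8, 15/64, -303/640, 515/512, -15903/7168, 82575/16384, -384335/32768, …
ICs: h(0) = 0, h′(0) = 3.

f: a_k = -3, -9/2, 27/8, -81/16, 1215/128, -5103/256, 45927/1024, -216513/2048, 8444007/32768, -42220035/65536, …
g: a_k = -1, -1, 1/2, -1/2, 5/8, -7/8, 21/16, -33/16, 429/128, -715/128, …
L₀ := L_f ⊗_s L_g (sym. prod.), ord ≤ 1.
∫: right-multiply L₀ by Dx.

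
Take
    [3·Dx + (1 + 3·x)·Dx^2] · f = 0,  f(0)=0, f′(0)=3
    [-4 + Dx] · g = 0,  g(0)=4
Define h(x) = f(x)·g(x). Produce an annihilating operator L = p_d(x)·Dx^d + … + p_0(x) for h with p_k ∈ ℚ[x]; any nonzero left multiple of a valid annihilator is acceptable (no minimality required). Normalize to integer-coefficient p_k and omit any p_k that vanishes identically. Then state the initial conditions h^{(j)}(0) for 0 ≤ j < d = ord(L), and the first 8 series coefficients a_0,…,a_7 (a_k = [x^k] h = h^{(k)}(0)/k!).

L = (4 + 48·x) + (-5 - 24·x)·Dx + (1 + 3·x)·Dx^2  (order 2).
h: a_k = 0, 12, 30, 60, 47, 472/5, -62, 31036/105, …
ICs: h(0) = 0, h′(0) = 12.

f: a_k = 0, 3, -9/2, 9, -81/4, 243/5, -243/2, 2187/7, …
g: a_k = 4, 16, 32, 128/3, 128/3, 512/15, 1024/45, 4096/315, …
Sym-product of L_f,L_g gives L₀ (≤ ord 2).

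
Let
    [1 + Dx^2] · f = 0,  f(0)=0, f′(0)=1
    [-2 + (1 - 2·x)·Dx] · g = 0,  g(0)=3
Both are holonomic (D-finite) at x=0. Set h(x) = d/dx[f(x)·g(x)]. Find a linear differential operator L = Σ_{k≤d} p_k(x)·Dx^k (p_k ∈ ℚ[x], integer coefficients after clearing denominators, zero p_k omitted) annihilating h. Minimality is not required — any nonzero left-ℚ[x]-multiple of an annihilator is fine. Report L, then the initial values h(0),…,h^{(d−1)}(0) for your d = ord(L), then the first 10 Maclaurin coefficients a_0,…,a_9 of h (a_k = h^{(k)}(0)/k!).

f: a_k = 0, 1, 0, -1/6, 0, 1/120, 0, -1/5040, 0, 1/362880, …
g: a_k = 3, 6, 12, 24, 48, 96, 192, 384, 768, 1536, …
Product ⇒ symmetric product L₀, ord ≤ 2.
Derive L from L₀ (diff closure).
L = (-7 - 4·x + 4·x^2) + (-4 + 8·x)·Dx + (1 - 4·x + 4·x^2)·Dx^2  (order 2).
h: a_k = 3, 12, 69/2, 92, 1841/8, 5523/10, 309287/240, 309287/105, 12724951/1920, 12724951/864, …
ICs: h(0) = 3, h′(0) = 12.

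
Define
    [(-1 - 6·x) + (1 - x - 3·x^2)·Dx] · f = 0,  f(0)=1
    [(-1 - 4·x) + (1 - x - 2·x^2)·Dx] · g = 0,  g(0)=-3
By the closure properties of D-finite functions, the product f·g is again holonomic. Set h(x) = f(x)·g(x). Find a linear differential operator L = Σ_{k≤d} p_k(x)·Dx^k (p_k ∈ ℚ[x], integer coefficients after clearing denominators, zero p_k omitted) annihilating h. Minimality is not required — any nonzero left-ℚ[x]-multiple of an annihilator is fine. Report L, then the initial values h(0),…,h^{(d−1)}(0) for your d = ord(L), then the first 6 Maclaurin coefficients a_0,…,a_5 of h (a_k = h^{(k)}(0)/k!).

f: a_k = 1, 1, 4, 7, 19, 40, …
g: a_k = -3, -3, -9, -15, -33, -63, …
Sym-product of L_f,L_g gives L₀ (≤ ord 1).
L = (-2 - 8·x + 15·x^2 + 24·x^3) + (1 - 2·x - 4·x^2 + 5·x^3 + 6·x^4)·Dx  (order 1).
h: a_k = -3, -6, -24, -57, -162, -396, …
ICs: h(0) = -3.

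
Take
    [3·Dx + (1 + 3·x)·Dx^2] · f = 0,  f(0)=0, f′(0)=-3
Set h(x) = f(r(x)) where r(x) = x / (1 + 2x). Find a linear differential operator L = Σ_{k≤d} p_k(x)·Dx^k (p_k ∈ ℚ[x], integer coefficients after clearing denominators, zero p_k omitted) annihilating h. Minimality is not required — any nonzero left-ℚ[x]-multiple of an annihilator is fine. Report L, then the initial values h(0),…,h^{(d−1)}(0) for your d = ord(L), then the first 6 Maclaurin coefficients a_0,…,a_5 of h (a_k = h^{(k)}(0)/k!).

f: a_k = 0, -3, 9/2, -9, 81/4, -243/5, …
f∘r: x↦r, Dx↦Dx/r' in L_f ⇒ L₀.
L = (7 + 20·x)·Dx + (1 + 7·x + 10·x^2)·Dx^2  (order 2).
h: a_k = 0, -3, 21/2, -39, 609/4, -3093/5, …
ICs: h(0) = 0, h′(0) = -3.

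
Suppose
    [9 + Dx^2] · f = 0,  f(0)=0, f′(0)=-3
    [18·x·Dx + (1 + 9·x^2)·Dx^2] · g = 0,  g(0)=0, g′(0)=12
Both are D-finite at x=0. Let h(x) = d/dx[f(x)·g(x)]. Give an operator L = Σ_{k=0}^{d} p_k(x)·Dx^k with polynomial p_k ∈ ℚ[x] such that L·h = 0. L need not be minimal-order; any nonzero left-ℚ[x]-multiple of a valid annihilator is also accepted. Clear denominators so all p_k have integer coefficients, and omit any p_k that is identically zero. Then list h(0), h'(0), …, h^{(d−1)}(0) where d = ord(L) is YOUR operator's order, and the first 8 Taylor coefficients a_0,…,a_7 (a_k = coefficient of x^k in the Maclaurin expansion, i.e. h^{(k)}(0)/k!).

L = (8910 + 214326·x^2 + 3024621·x^4 + 5668704·x^6 + 6377292·x^8 + 9565938·x^10 + 43046721·x^12) + (5508·x + 207036·x^3 + 1837080·x^5 + 4723920·x^7 + 10628820·x^9 + 19131876·x^11)·Dx + (1080 + 27540·x^2 + 389286·x^4 + 971028·x^6 + 1889568·x^8 + 4251528·x^10 + 9565938·x^12)·Dx^2 + (612·x + 23004·x^3 + 204120·x^5 + 524880·x^7 + 1180980·x^9 + 2125764·x^11)·Dx^3 + (10 + 414·x^2 + 5913·x^4 + 37908·x^6 + 131220·x^8 + 354294·x^10 + 531441·x^12)·Dx^4  (order 4).
h: a_k = 0, -72, 0, 648, 0, -4617, 0, 188082/5, …
ICs: h(0) = 0, h′(0) = -72, h′′(0) = 0, h′′′(0) = 3888.

f: a_k = 0, -3, 0, 9/2, 0, -81/40, 0, 243/560, …
g: a_k = 0, 12, 0, -36, 0, 972/5, 0, -8748/7, …
f·g: L₀ = L_f ⊗_s L_g, ord ≤ 2·2.
h₀' ⇒ L via d/dx closure of L₀.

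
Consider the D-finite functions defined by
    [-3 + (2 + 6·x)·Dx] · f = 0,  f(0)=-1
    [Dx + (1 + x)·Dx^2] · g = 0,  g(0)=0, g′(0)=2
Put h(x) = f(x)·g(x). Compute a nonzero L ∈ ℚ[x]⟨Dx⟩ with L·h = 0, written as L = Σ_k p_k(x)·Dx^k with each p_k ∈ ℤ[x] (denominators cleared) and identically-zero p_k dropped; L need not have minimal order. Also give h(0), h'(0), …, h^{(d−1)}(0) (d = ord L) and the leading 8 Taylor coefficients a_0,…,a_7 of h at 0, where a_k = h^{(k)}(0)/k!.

f: a_k = -1, -3/2, 9/8, -27/16, 405/128, -1701/256, 15309/1024, -72171/2048, …
g: a_k = 0, 2, -1, 2/3, -1/2, 2/5, -1/3, 2/7, …
L₀ := L_f ⊗_s L_g (sym. prod.), ord ≤ 2.
L = (21 + 9·x) + (-8 - 24·x)·Dx + (4 + 28·x + 60·x^2 + 36·x^3)·Dx^2  (order 2).
h: a_k = 0, -2, -2, 37/12, -5, 2917/320, -17671/960, 719709/17920, …
ICs: h(0) = 0, h′(0) = -2.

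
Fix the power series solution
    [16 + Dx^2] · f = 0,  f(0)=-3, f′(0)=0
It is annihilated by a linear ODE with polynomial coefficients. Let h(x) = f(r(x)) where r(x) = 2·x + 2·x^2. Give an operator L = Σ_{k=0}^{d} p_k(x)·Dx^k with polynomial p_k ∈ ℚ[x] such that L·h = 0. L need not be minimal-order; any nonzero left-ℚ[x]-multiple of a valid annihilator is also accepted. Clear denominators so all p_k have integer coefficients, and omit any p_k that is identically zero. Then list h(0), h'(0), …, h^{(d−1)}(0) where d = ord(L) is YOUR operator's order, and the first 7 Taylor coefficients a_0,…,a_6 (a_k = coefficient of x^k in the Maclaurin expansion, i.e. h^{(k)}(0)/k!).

f: a_k = -3, 0, 24, 0, -32, 0, 256/15, …
Substitute x→r, Dx→(1/r')Dx; clear ⇒ L₀.
L = (64 + 384·x + 768·x^2 + 512·x^3) - 2·Dx + (1 + 2·x)·Dx^2  (order 2).
h: a_k = -3, 0, 96, 192, -416, -2048, -29696/15, …
ICs: h(0) = -3, h′(0) = 0.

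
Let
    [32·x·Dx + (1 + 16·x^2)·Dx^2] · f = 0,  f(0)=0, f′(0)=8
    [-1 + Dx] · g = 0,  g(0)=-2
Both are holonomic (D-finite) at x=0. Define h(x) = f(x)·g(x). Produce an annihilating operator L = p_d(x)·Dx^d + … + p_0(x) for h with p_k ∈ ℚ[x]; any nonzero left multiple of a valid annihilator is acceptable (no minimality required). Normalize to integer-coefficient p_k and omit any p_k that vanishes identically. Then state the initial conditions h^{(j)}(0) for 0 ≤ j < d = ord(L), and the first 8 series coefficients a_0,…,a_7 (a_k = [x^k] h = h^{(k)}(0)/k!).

L = (1 - 32·x + 16·x^2) + (-2 + 32·x - 32·x^2)·Dx + (1 + 16·x^2)·Dx^2  (order 2).
h: a_k = 0, -16, -16, 232/3, 248/3, -3886/5, -7246/9, 940403/105, …
ICs: h(0) = 0, h′(0) = -16.

f: a_k = 0, 8, 0, -128/3, 0, 2048/5, 0, -32768/7, …
g: a_k = -2, -2, -1, -1/3, -1/12, -1/60, -1/360, -1/2520, …
L₀ := L_f ⊗_s L_g (sym. prod.), ord ≤ 2.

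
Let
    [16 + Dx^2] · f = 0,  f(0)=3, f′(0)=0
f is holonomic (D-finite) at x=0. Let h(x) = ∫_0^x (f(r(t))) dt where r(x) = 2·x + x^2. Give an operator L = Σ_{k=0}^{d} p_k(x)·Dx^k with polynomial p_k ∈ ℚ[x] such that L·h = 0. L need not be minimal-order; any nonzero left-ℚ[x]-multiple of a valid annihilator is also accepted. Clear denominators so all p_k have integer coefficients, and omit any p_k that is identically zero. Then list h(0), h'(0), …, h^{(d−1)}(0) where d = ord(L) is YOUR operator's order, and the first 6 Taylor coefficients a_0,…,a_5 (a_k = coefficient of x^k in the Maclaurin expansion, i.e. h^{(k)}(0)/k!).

L = (64 + 192·x + 192·x^2 + 64·x^3)·Dx - Dx^2 + (1 + x)·Dx^3  (order 3).
h: a_k = 0, 3, 0, -32, -24, 488/5, …
ICs: h(0) = 0, h′(0) = 3, h′′(0) = 0.

f: a_k = 3, 0, -24, 0, 32, 0, …
f∘r: x↦r, Dx↦Dx/r' in L_f ⇒ L₀.
h=∫h₀ ⇒ L = L₀·Dx.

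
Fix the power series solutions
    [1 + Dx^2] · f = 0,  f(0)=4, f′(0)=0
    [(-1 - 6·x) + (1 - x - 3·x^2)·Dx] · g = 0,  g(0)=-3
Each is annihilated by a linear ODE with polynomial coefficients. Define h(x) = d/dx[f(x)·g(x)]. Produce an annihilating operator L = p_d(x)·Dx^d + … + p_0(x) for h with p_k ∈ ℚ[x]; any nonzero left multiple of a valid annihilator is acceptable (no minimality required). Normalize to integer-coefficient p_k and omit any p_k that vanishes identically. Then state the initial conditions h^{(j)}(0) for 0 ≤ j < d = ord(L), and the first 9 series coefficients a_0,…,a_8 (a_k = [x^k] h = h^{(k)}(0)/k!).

L = (83 - 2·x - 5·x^2 + 6·x^3 + 9·x^4) + (16 + 98·x + 18·x^2 + 36·x^3)·Dx + (-5 + 4·x + 13·x^2 + 6·x^3 + 9·x^4)·Dx^2  (order 2).
h: a_k = -12, -84, -234, -818, -4385/2, -63119/10, -994343/60, -18558737/420, -127268907/1120, …
ICs: h(0) = -12, h′(0) = -84.

f: a_k = 4, 0, -2, 0, 1/6, 0, -1/180, 0, 1/10080, …
g: a_k = -3, -3, -12, -21, -57, -120, -291, -651, -1524, …
L₀ := L_f ⊗_s L_g (sym. prod.), ord ≤ 2.
Differentiate: ansatz ord ≤ ord L₀ ⇒ L.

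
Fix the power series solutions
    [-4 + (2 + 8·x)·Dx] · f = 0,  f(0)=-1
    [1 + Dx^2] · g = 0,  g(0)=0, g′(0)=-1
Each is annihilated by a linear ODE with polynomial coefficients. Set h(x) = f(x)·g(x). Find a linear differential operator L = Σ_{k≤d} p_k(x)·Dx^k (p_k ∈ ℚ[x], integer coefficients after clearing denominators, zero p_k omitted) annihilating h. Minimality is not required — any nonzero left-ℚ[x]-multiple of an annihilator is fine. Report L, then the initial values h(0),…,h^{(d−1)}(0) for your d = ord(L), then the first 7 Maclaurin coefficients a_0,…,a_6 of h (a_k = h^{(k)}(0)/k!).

f: a_k = -1, -2, 2, -4, 10, -28, 84, …
g: a_k = 0, -1, 0, 1/6, 0, -1/120, 0, …
f·g: L₀ = L_f ⊗_s L_g, ord ≤ 1·2.
L = (13 + 8·x + 16·x^2) + (-4 - 16·x)·Dx + (1 + 8·x + 16·x^2)·Dx^2  (order 2).
h: a_k = 0, 1, 2, -13/6, 11/3, -1159/120, 547/20, …
ICs: h(0) = 0, h′(0) = 1.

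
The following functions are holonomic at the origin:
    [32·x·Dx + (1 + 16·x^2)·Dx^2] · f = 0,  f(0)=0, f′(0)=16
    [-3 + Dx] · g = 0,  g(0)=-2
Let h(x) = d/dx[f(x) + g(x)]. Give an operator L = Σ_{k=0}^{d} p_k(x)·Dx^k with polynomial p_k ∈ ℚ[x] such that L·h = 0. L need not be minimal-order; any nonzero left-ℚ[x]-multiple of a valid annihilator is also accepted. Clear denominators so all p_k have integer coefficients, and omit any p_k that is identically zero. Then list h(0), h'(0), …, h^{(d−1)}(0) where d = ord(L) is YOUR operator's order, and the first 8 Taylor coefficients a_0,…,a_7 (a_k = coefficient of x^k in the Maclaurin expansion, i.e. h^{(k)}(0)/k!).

L = (96 - 288·x - 4608·x^2 - 4608·x^3) + (-41 + 1248·x^2 - 2304·x^4)·Dx + (3 + 32·x + 96·x^2 + 512·x^3 + 768·x^4)·Dx^2  (order 2).
h: a_k = 10, -18, -283, -27, 16303/4, -243/20, -2621683/40, -729/280, …
ICs: h(0) = 10, h′(0) = -18.

f: a_k = 0, 16, 0, -256/3, 0, 4096/5, 0, -65536/7, …
g: a_k = -2, -6, -9, -9, -27/4, -81/20, -81/40, -243/280, …
h₀=f+g: left-lcm gives L₀, ord ≤ 3.
Differentiate: ansatz ord ≤ ord L₀ ⇒ L.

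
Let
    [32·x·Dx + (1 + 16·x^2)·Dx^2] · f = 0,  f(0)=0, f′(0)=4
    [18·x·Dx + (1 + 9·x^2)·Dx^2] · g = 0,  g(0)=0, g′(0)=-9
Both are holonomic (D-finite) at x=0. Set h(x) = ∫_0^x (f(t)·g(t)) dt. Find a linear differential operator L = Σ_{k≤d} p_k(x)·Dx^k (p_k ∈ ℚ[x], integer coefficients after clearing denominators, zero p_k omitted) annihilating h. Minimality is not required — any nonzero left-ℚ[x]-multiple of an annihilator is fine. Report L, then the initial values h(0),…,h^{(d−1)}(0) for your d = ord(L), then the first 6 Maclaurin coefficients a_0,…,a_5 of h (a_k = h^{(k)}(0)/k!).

f: a_k = 0, 4, 0, -64/3, 0, 1024/5, …
g: a_k = 0, -9, 0, 27, 0, -729/5, …
f·g: L₀ = L_f ⊗_s L_g, ord ≤ 2·2.
h=∫h₀ ⇒ L = L₀·Dx.
L = (-3456·x - 144000·x^3 - 1327104·x^5 + 4147200·x^7 + 71663616·x^9)·Dx^2 + (-100 - 11532·x^2 - 259200·x^4 - 1161216·x^6 + 14515200·x^8 + 107495424·x^10)·Dx^3 + (-200·x - 7880·x^3 - 86400·x^5 + 194112·x^7 + 8294400·x^9 + 35831808·x^11)·Dx^4 + (-1 - 50·x^2 - 769·x^4 + 110736·x^8 + 1036800·x^10 + 2985984·x^12)·Dx^5  (order 5).
h: a_k = 0, 0, 0, -12, 0, 60, …
ICs: h(0) = 0, h′(0) = 0, h′′(0) = 0, h′′′(0) = -72, h′′′′(0) = 0.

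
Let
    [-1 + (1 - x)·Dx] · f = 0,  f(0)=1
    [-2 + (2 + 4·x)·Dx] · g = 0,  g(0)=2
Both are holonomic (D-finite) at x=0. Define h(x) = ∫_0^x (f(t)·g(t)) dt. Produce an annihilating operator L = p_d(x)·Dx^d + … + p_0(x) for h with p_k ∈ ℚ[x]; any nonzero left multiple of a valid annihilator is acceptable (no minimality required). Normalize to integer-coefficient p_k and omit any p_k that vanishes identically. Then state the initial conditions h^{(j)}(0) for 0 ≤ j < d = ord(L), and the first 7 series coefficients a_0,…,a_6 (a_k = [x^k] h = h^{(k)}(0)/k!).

f: a_k = 1, 1, 1, 1, 1, 1, 1, …
g: a_k = 2, 2, -1, 1, -5/4, 7/4, -21/8, …
f·g: L₀ = L_f ⊗_s L_g, ord ≤ 1·1.
h=∫h₀ ⇒ L = L₀·Dx.
L = (2 + x)·Dx + (-1 - x + 2·x^2)·Dx^2  (order 2).
h: a_k = 0, 2, 2, 1, 1, 11/20, 3/4, …
ICs: h(0) = 0, h′(0) = 2.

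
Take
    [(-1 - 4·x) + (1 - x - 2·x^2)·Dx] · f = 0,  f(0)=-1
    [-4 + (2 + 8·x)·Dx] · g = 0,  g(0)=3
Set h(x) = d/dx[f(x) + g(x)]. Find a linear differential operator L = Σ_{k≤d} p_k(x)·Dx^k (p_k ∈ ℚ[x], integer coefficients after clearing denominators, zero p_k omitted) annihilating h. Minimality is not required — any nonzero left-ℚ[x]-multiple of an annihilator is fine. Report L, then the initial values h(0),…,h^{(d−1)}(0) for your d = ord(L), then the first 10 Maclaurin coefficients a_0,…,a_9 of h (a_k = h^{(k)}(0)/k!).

L = (-66 - 300·x - 720·x^2 - 480·x^3 - 480·x^4) + (-9 - 180·x - 954·x^2 - 1872·x^3 - 1800·x^4 - 1440·x^5)·Dx + (4 + 33·x + 69·x^2 - 28·x^3 - 228·x^4 - 480·x^5 - 320·x^6)·Dx^2  (order 2).
h: a_k = 5, -18, 21, -164, 315, -1770, 4949, -21960, 74151, -298550, …
ICs: h(0) = 5, h′(0) = -18.

f: a_k = -1, -1, -3, -5, -11, -21, -43, -85, -171, -341, …
g: a_k = 3, 6, -6, 12, -30, 84, -252, 792, -2574, 8580, …
Sum ⇒ L₀ = lclm(L_f,L_g) in ℚ(x)⟨Dx⟩.
h₀' ⇒ L via d/dx closure of L₀.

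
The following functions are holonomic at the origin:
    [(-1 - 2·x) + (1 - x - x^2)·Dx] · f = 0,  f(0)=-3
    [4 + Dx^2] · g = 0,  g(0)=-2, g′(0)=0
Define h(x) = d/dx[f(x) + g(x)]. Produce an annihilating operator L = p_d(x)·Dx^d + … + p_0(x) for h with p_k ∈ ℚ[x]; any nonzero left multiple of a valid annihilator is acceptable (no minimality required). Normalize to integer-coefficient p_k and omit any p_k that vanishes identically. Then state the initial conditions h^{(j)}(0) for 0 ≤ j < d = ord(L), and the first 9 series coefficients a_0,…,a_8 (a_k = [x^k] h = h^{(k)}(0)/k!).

f: a_k = -3, -3, -6, -9, -15, -24, -39, -63, -102, …
g: a_k = -2, 0, 4, 0, -4/3, 0, 8/45, 0, -4/315, …
Sum ⇒ L₀ = lclm(L_f,L_g) in ℚ(x)⟨Dx⟩.
h₀' ⇒ L via d/dx closure of L₀.
L = (272 + 704·x + 880·x^2 + 400·x^3 + 320·x^4 + 144·x^5 + 48·x^6) + (-44 - 52·x + 108·x^2 + 80·x^3 + 40·x^4 + 72·x^5 + 56·x^6 + 16·x^7)·Dx + (68 + 176·x + 220·x^2 + 100·x^3 + 80·x^4 + 36·x^5 + 12·x^6)·Dx^2 + (-11 - 13·x + 27·x^2 + 20·x^3 + 10·x^4 + 18·x^5 + 14·x^6 + 4·x^7)·Dx^3  (order 3).
h: a_k = -3, -4, -27, -196/3, -120, -3494/15, -441, -257072/315, -1485, …
ICs: h(0) = -3, h′(0) = -4, h′′(0) = -54.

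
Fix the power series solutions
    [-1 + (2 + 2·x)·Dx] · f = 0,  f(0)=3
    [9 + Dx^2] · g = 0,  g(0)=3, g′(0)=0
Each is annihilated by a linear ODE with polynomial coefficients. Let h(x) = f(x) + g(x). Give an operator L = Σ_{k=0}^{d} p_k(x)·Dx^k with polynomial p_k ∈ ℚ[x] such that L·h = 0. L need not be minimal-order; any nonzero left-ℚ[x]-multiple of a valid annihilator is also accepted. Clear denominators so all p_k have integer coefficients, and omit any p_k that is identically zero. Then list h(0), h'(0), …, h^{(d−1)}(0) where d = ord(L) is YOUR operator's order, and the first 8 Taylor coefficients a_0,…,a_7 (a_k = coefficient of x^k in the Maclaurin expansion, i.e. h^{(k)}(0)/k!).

L = (-351 - 648·x - 324·x^2) + (630 + 1926·x + 1944·x^2 + 648·x^3)·Dx + (-39 - 72·x - 36·x^2)·Dx^2 + (70 + 214·x + 216·x^2 + 72·x^3)·Dx^3  (order 3).
h: a_k = 6, 3/2, -111/8, 3/16, 1281/128, 21/256, -15867/5120, 99/2048, …
ICs: h(0) = 6, h′(0) = 3/2, h′′(0) = -111/4.

f: a_k = 3, 3/2, -3/8, 3/16, -15/128, 21/256, -63/1024, 99/2048, …
g: a_k = 3, 0, -27/2, 0, 81/8, 0, -243/80, 0, …
Sum ⇒ L₀ = lclm(L_f,L_g) in ℚ(x)⟨Dx⟩.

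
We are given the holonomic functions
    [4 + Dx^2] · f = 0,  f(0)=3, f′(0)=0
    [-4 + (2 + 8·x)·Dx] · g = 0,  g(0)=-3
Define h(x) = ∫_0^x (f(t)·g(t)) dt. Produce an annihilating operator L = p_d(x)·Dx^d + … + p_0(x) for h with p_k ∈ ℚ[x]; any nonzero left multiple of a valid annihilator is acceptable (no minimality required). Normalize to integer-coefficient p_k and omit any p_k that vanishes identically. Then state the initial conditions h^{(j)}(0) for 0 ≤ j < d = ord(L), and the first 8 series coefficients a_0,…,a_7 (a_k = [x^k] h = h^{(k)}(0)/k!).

L = (16 + 32·x + 64·x^2)·Dx + (-4 - 16·x)·Dx^2 + (1 + 8·x + 16·x^2)·Dx^3  (order 3).
h: a_k = 0, -9, -9, 12, 0, 48/5, -32, 2944/35, …
ICs: h(0) = 0, h′(0) = -9, h′′(0) = -18.

f: a_k = 3, 0, -6, 0, 2, 0, -4/15, 0, …
g: a_k = -3, -6, 6, -12, 30, -84, 252, -792, …
Sym-product of L_f,L_g gives L₀ (≤ ord 2).
h=∫h₀ ⇒ L = L₀·Dx.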